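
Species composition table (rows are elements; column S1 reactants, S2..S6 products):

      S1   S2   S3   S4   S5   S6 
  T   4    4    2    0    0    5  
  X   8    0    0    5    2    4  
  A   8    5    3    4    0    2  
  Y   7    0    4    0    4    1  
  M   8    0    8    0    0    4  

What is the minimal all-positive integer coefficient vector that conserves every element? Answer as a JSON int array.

Coefficients: [6, 1, 5, 6, 5, 2]

T: 6·4 = 24 | 1·4+5·2+6·0+5·0+2·5 = 24
X: 6·8 = 48 | 1·0+5·0+6·5+5·2+2·4 = 48
A: 6·8 = 48 | 1·5+5·3+6·4+5·0+2·2 = 48
Y: 6·7 = 42 | 1·0+5·4+6·0+5·4+2·1 = 42
M: 6·8 = 48 | 1·0+5·8+6·0+5·0+2·4 = 48
gcd(6,1,5,6,5,2) = 1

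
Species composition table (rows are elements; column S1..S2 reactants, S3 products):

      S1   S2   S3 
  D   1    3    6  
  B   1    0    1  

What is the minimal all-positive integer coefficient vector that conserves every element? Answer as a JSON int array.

Coefficients: [3, 5, 3]

D: 3·1+5·3 = 18 | 3·6 = 18
B: 3·1+5·0 = 3 | 3·1 = 3
gcd(3,5,3) = 1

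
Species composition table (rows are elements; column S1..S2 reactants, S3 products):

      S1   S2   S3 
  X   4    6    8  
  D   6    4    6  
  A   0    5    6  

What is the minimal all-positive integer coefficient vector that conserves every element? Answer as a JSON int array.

Coefficients: [1, 6, 5]

X: 1·4+6·6 = 40 | 5·8 = 40
D: 1·6+6·4 = 30 | 5·6 = 30
A: 1·0+6·5 = 30 | 5·6 = 30
gcd(1,6,5) = 1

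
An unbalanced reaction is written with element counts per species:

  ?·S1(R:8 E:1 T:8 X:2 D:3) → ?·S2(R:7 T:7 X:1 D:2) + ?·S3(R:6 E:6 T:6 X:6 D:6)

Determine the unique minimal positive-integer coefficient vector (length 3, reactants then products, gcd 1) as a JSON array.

R: 6·8 = 48 | 6·7+1·6 = 48
E: 6·1 = 6 | 6·0+1·6 = 6
T: 6·8 = 48 | 6·7+1·6 = 48
X: 6·2 = 12 | 6·1+1·6 = 12
D: 6·3 = 18 | 6·2+1·6 = 18
gcd(6,6,1) = 1

Coefficients: [6, 6, 1]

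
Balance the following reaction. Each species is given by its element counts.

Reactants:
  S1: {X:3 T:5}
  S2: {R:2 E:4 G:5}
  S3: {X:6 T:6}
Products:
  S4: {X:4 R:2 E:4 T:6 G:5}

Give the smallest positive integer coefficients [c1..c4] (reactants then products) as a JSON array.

X: 6·3+6·0+1·6 = 24 | 6·4 = 24
R: 6·0+6·2+1·0 = 12 | 6·2 = 12
E: 6·0+6·4+1·0 = 24 | 6·4 = 24
T: 6·5+6·0+1·6 = 36 | 6·6 = 36
G: 6·0+6·5+1·0 = 30 | 6·5 = 30
gcd(6,6,1,6) = 1

Coefficients: [6, 6, 1, 6]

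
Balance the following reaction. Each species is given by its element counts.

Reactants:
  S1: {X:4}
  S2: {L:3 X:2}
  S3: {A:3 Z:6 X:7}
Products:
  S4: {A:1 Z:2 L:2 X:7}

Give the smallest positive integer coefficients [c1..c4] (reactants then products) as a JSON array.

Coefficients: [5, 4, 2, 6]

A: 5·0+4·0+2·3 = 6 | 6·1 = 6
Z: 5·0+4·0+2·6 = 12 | 6·2 = 12
L: 5·0+4·3+2·0 = 12 | 6·2 = 12
X: 5·4+4·2+2·7 = 42 | 6·7 = 42
gcd(5,4,2,6) = 1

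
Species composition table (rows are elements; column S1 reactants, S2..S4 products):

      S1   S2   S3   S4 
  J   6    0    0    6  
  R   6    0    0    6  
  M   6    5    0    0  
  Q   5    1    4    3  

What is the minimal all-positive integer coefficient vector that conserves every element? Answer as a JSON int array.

J: 5·6 = 30 | 6·0+1·0+5·6 = 30
R: 5·6 = 30 | 6·0+1·0+5·6 = 30
M: 5·6 = 30 | 6·5+1·0+5·0 = 30
Q: 5·5 = 25 | 6·1+1·4+5·3 = 25
gcd(5,6,1,5) = 1

Coefficients: [5, 6, 1, 5]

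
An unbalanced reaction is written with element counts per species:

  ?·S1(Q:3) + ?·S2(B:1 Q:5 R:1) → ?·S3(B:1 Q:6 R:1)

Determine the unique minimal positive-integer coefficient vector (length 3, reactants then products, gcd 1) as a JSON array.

Coefficients: [1, 3, 3]

B: 1·0+3·1 = 3 | 3·1 = 3
Q: 1·3+3·5 = 18 | 3·6 = 18
R: 1·0+3·1 = 3 | 3·1 = 3
gcd(1,3,3) = 1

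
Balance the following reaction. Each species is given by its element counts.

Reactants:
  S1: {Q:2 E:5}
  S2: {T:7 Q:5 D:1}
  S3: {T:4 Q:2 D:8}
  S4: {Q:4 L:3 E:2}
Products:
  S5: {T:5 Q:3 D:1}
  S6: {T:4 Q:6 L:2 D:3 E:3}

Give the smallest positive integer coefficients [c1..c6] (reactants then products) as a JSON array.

Coefficients: [2, 3, 2, 4, 1, 6]

T: 2·0+3·7+2·4+4·0 = 29 | 1·5+6·4 = 29
Q: 2·2+3·5+2·2+4·4 = 39 | 1·3+6·6 = 39
L: 2·0+3·0+2·0+4·3 = 12 | 1·0+6·2 = 12
D: 2·0+3·1+2·8+4·0 = 19 | 1·1+6·3 = 19
E: 2·5+3·0+2·0+4·2 = 18 | 1·0+6·3 = 18
gcd(2,3,2,4,1,6) = 1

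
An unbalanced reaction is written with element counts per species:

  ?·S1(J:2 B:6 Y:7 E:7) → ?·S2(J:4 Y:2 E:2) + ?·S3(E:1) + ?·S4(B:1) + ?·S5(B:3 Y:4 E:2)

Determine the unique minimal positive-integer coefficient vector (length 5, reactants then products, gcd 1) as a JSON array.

J: 2·2 = 4 | 1·4+6·0+3·0+3·0 = 4
B: 2·6 = 12 | 1·0+6·0+3·1+3·3 = 12
Y: 2·7 = 14 | 1·2+6·0+3·0+3·4 = 14
E: 2·7 = 14 | 1·2+6·1+3·0+3·2 = 14
gcd(2,1,6,3,3) = 1

Coefficients: [2, 1, 6, 3, 3]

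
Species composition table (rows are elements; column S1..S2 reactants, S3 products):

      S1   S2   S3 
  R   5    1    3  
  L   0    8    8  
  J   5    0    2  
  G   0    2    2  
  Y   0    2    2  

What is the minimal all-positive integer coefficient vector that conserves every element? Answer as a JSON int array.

Coefficients: [2, 5, 5]

R: 2·5+5·1 = 15 | 5·3 = 15
L: 2·0+5·8 = 40 | 5·8 = 40
J: 2·5+5·0 = 10 | 5·2 = 10
G: 2·0+5·2 = 10 | 5·2 = 10
Y: 2·0+5·2 = 10 | 5·2 = 10
gcd(2,5,5) = 1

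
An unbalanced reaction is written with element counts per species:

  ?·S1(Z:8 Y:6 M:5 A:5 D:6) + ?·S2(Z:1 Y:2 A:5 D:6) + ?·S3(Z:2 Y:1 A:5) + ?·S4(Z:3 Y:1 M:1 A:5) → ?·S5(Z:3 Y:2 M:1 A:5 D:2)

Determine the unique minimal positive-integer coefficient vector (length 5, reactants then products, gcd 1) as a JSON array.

Coefficients: [1, 1, 3, 1, 6]

Z: 1·8+1·1+3·2+1·3 = 18 | 6·3 = 18
Y: 1·6+1·2+3·1+1·1 = 12 | 6·2 = 12
M: 1·5+1·0+3·0+1·1 = 6 | 6·1 = 6
A: 1·5+1·5+3·5+1·5 = 30 | 6·5 = 30
D: 1·6+1·6+3·0+1·0 = 12 | 6·2 = 12
gcd(1,1,3,1,6) = 1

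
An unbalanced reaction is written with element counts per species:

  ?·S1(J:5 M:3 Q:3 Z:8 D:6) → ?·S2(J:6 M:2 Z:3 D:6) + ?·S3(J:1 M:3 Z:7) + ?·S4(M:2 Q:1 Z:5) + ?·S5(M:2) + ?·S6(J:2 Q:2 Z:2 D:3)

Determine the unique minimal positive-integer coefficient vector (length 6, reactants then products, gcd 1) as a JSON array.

J: 5·5 = 25 | 2·6+1·1+3·0+1·0+6·2 = 25
M: 5·3 = 15 | 2·2+1·3+3·2+1·2+6·0 = 15
Q: 5·3 = 15 | 2·0+1·0+3·1+1·0+6·2 = 15
Z: 5·8 = 40 | 2·3+1·7+3·5+1·0+6·2 = 40
D: 5·6 = 30 | 2·6+1·0+3·0+1·0+6·3 = 30
gcd(5,2,1,3,1,6) = 1

Coefficients: [5, 2, 1, 3, 1, 6]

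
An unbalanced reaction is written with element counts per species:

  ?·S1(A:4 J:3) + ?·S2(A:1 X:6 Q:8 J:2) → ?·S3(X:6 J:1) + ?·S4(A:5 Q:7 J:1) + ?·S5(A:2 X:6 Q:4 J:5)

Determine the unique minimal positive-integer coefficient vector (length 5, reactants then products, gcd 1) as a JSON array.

Coefficients: [6, 6, 1, 4, 5]

A: 6·4+6·1 = 30 | 1·0+4·5+5·2 = 30
X: 6·0+6·6 = 36 | 1·6+4·0+5·6 = 36
Q: 6·0+6·8 = 48 | 1·0+4·7+5·4 = 48
J: 6·3+6·2 = 30 | 1·1+4·1+5·5 = 30
gcd(6,6,1,4,5) = 1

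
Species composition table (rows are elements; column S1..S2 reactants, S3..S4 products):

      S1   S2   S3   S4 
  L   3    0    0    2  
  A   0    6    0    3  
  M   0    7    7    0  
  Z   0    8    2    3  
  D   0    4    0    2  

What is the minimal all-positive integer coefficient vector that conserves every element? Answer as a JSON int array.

Coefficients: [4, 3, 3, 6]

L: 4·3+3·0 = 12 | 3·0+6·2 = 12
A: 4·0+3·6 = 18 | 3·0+6·3 = 18
M: 4·0+3·7 = 21 | 3·7+6·0 = 21
Z: 4·0+3·8 = 24 | 3·2+6·3 = 24
D: 4·0+3·4 = 12 | 3·0+6·2 = 12
gcd(4,3,3,6) = 1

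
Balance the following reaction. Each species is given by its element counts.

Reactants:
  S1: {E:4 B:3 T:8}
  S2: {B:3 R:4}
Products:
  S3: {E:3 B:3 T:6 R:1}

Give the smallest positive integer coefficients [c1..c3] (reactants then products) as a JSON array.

E: 3·4+1·0 = 12 | 4·3 = 12
B: 3·3+1·3 = 12 | 4·3 = 12
T: 3·8+1·0 = 24 | 4·6 = 24
R: 3·0+1·4 = 4 | 4·1 = 4
gcd(3,1,4) = 1

Coefficients: [3, 1, 4]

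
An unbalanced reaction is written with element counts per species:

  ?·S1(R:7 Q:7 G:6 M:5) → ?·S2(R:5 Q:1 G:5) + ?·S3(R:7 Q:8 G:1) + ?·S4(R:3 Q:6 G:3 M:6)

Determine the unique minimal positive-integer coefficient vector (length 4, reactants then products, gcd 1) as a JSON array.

Coefficients: [6, 4, 1, 5]

R: 6·7 = 42 | 4·5+1·7+5·3 = 42
Q: 6·7 = 42 | 4·1+1·8+5·6 = 42
G: 6·6 = 36 | 4·5+1·1+5·3 = 36
M: 6·5 = 30 | 4·0+1·0+5·6 = 30
gcd(6,4,1,5) = 1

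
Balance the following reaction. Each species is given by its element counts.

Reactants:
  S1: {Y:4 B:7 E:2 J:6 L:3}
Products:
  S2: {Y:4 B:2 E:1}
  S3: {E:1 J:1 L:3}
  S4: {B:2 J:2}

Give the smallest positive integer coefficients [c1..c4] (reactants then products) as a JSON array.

Y: 2·4 = 8 | 2·4+2·0+5·0 = 8
B: 2·7 = 14 | 2·2+2·0+5·2 = 14
E: 2·2 = 4 | 2·1+2·1+5·0 = 4
J: 2·6 = 12 | 2·0+2·1+5·2 = 12
L: 2·3 = 6 | 2·0+2·3+5·0 = 6
gcd(2,2,2,5) = 1

Coefficients: [2, 2, 2, 5]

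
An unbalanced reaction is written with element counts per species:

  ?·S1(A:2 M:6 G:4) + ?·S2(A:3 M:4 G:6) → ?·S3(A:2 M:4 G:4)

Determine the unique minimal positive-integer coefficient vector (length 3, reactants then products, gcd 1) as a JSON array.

A: 2·2+2·3 = 10 | 5·2 = 10
M: 2·6+2·4 = 20 | 5·4 = 20
G: 2·4+2·6 = 20 | 5·4 = 20
gcd(2,2,5) = 1

Coefficients: [2, 2, 5]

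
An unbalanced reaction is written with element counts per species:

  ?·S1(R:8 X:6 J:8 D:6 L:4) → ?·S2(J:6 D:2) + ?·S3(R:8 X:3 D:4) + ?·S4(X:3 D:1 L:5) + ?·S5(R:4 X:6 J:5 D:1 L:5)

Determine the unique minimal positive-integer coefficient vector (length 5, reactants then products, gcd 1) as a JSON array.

Coefficients: [5, 5, 4, 2, 2]

R: 5·8 = 40 | 5·0+4·8+2·0+2·4 = 40
X: 5·6 = 30 | 5·0+4·3+2·3+2·6 = 30
J: 5·8 = 40 | 5·6+4·0+2·0+2·5 = 40
D: 5·6 = 30 | 5·2+4·4+2·1+2·1 = 30
L: 5·4 = 20 | 5·0+4·0+2·5+2·5 = 20
gcd(5,5,4,2,2) = 1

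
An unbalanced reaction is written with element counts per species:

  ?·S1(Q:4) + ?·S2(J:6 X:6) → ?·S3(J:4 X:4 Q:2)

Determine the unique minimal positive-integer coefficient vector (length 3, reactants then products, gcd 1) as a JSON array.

J: 3·0+4·6 = 24 | 6·4 = 24
X: 3·0+4·6 = 24 | 6·4 = 24
Q: 3·4+4·0 = 12 | 6·2 = 12
gcd(3,4,6) = 1

Coefficients: [3, 4, 6]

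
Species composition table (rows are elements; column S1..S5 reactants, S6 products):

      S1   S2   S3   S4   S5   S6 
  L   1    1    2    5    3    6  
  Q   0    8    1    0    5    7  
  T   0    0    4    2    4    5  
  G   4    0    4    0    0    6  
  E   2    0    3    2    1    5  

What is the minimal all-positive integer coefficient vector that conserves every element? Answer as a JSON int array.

Coefficients: [4, 4, 5, 3, 1, 6]

L: 4·1+4·1+5·2+3·5+1·3 = 36 | 6·6 = 36
Q: 4·0+4·8+5·1+3·0+1·5 = 42 | 6·7 = 42
T: 4·0+4·0+5·4+3·2+1·4 = 30 | 6·5 = 30
G: 4·4+4·0+5·4+3·0+1·0 = 36 | 6·6 = 36
E: 4·2+4·0+5·3+3·2+1·1 = 30 | 6·5 = 30
gcd(4,4,5,3,1,6) = 1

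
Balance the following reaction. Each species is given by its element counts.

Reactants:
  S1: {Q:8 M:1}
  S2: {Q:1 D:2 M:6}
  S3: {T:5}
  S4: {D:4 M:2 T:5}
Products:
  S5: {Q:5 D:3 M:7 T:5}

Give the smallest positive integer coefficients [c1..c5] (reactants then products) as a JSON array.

Coefficients: [2, 4, 3, 1, 4]

Q: 2·8+4·1+3·0+1·0 = 20 | 4·5 = 20
D: 2·0+4·2+3·0+1·4 = 12 | 4·3 = 12
M: 2·1+4·6+3·0+1·2 = 28 | 4·7 = 28
T: 2·0+4·0+3·5+1·5 = 20 | 4·5 = 20
gcd(2,4,3,1,4) = 1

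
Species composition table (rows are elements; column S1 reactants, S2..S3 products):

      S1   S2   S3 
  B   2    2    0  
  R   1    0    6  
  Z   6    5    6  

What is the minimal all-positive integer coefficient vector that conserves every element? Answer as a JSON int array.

B: 6·2 = 12 | 6·2+1·0 = 12
R: 6·1 = 6 | 6·0+1·6 = 6
Z: 6·6 = 36 | 6·5+1·6 = 36
gcd(6,6,1) = 1

Coefficients: [6, 6, 1]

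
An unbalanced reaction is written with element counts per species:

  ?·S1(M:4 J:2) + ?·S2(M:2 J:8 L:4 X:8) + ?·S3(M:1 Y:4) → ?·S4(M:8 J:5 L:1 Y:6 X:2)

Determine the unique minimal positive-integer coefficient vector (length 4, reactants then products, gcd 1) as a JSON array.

Coefficients: [6, 1, 6, 4]

M: 6·4+1·2+6·1 = 32 | 4·8 = 32
J: 6·2+1·8+6·0 = 20 | 4·5 = 20
L: 6·0+1·4+6·0 = 4 | 4·1 = 4
Y: 6·0+1·0+6·4 = 24 | 4·6 = 24
X: 6·0+1·8+6·0 = 8 | 4·2 = 8
gcd(6,1,6,4) = 1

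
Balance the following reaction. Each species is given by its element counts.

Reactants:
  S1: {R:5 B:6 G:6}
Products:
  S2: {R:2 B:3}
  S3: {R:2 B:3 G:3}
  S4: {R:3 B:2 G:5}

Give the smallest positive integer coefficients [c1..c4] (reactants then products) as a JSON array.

Coefficients: [5, 3, 5, 3]

R: 5·5 = 25 | 3·2+5·2+3·3 = 25
B: 5·6 = 30 | 3·3+5·3+3·2 = 30
G: 5·6 = 30 | 3·0+5·3+3·5 = 30
gcd(5,3,5,3) = 1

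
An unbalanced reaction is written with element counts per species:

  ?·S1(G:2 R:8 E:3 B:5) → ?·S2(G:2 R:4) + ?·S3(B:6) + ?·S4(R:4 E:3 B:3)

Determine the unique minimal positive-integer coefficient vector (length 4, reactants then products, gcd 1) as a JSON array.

Coefficients: [3, 3, 1, 3]

G: 3·2 = 6 | 3·2+1·0+3·0 = 6
R: 3·8 = 24 | 3·4+1·0+3·4 = 24
E: 3·3 = 9 | 3·0+1·0+3·3 = 9
B: 3·5 = 15 | 3·0+1·6+3·3 = 15
gcd(3,3,1,3) = 1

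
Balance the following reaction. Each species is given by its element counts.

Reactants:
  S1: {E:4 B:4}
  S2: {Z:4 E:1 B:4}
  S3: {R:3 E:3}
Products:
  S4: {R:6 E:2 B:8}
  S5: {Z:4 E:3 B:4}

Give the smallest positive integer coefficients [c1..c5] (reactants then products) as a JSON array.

Coefficients: [2, 6, 2, 1, 6]

R: 2·0+6·0+2·3 = 6 | 1·6+6·0 = 6
Z: 2·0+6·4+2·0 = 24 | 1·0+6·4 = 24
E: 2·4+6·1+2·3 = 20 | 1·2+6·3 = 20
B: 2·4+6·4+2·0 = 32 | 1·8+6·4 = 32
gcd(2,6,2,1,6) = 1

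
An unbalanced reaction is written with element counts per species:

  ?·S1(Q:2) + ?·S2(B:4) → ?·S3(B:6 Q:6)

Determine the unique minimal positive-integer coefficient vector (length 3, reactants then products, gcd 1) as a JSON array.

B: 6·0+3·4 = 12 | 2·6 = 12
Q: 6·2+3·0 = 12 | 2·6 = 12
gcd(6,3,2) = 1

Coefficients: [6, 3, 2]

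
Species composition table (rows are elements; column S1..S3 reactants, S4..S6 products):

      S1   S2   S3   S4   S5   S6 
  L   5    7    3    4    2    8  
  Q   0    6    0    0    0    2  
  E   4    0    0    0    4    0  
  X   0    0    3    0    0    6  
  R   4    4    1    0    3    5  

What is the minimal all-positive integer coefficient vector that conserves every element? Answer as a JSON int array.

Coefficients: [5, 1, 6, 4, 5, 3]

L: 5·5+1·7+6·3 = 50 | 4·4+5·2+3·8 = 50
Q: 5·0+1·6+6·0 = 6 | 4·0+5·0+3·2 = 6
E: 5·4+1·0+6·0 = 20 | 4·0+5·4+3·0 = 20
X: 5·0+1·0+6·3 = 18 | 4·0+5·0+3·6 = 18
R: 5·4+1·4+6·1 = 30 | 4·0+5·3+3·5 = 30
gcd(5,1,6,4,5,3) = 1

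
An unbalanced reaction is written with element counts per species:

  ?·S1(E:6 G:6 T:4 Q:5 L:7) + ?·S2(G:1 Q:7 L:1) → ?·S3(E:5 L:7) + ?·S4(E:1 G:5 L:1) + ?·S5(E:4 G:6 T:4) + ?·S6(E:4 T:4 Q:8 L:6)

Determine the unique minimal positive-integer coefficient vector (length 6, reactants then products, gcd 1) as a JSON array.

E: 5·6+1·0 = 30 | 1·5+5·1+1·4+4·4 = 30
G: 5·6+1·1 = 31 | 1·0+5·5+1·6+4·0 = 31
T: 5·4+1·0 = 20 | 1·0+5·0+1·4+4·4 = 20
Q: 5·5+1·7 = 32 | 1·0+5·0+1·0+4·8 = 32
L: 5·7+1·1 = 36 | 1·7+5·1+1·0+4·6 = 36
gcd(5,1,1,5,1,4) = 1

Coefficients: [5, 1, 1, 5, 1, 4]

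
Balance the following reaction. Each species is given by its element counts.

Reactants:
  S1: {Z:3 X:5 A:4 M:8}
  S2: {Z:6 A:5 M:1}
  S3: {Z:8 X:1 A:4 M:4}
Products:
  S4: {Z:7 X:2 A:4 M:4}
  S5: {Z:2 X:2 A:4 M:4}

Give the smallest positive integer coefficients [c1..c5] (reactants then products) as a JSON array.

Z: 4·3+4·6+2·8 = 52 | 6·7+5·2 = 52
X: 4·5+4·0+2·1 = 22 | 6·2+5·2 = 22
A: 4·4+4·5+2·4 = 44 | 6·4+5·4 = 44
M: 4·8+4·1+2·4 = 44 | 6·4+5·4 = 44
gcd(4,4,2,6,5) = 1

Coefficients: [4, 4, 2, 6, 5]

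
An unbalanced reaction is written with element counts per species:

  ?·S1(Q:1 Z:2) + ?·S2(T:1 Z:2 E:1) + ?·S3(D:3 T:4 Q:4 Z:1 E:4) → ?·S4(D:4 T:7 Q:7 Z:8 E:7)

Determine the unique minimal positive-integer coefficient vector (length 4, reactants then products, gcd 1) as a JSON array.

Coefficients: [5, 5, 4, 3]

D: 5·0+5·0+4·3 = 12 | 3·4 = 12
T: 5·0+5·1+4·4 = 21 | 3·7 = 21
Q: 5·1+5·0+4·4 = 21 | 3·7 = 21
Z: 5·2+5·2+4·1 = 24 | 3·8 = 24
E: 5·0+5·1+4·4 = 21 | 3·7 = 21
gcd(5,5,4,3) = 1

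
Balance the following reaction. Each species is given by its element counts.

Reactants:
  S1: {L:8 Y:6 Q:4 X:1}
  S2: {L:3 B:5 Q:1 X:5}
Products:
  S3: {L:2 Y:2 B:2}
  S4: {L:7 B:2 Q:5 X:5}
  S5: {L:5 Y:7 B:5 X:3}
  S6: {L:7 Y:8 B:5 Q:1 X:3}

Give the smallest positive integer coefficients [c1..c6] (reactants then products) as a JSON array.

L: 4·8+5·3 = 47 | 1·2+4·7+2·5+1·7 = 47
Y: 4·6+5·0 = 24 | 1·2+4·0+2·7+1·8 = 24
B: 4·0+5·5 = 25 | 1·2+4·2+2·5+1·5 = 25
Q: 4·4+5·1 = 21 | 1·0+4·5+2·0+1·1 = 21
X: 4·1+5·5 = 29 | 1·0+4·5+2·3+1·3 = 29
gcd(4,5,1,4,2,1) = 1

Coefficients: [4, 5, 1, 4, 2, 1]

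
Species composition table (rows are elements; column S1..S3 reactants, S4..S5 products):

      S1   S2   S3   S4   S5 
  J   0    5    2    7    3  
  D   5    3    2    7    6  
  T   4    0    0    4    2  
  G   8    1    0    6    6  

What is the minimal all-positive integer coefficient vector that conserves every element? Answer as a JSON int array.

Coefficients: [4, 4, 3, 2, 4]

J: 4·0+4·5+3·2 = 26 | 2·7+4·3 = 26
D: 4·5+4·3+3·2 = 38 | 2·7+4·6 = 38
T: 4·4+4·0+3·0 = 16 | 2·4+4·2 = 16
G: 4·8+4·1+3·0 = 36 | 2·6+4·6 = 36
gcd(4,4,3,2,4) = 1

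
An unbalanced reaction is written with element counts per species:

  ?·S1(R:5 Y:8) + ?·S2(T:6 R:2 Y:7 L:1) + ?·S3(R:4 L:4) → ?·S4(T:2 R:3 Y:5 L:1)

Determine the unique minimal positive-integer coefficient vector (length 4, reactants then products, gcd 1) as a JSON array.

Coefficients: [2, 2, 1, 6]

T: 2·0+2·6+1·0 = 12 | 6·2 = 12
R: 2·5+2·2+1·4 = 18 | 6·3 = 18
Y: 2·8+2·7+1·0 = 30 | 6·5 = 30
L: 2·0+2·1+1·4 = 6 | 6·1 = 6
gcd(2,2,1,6) = 1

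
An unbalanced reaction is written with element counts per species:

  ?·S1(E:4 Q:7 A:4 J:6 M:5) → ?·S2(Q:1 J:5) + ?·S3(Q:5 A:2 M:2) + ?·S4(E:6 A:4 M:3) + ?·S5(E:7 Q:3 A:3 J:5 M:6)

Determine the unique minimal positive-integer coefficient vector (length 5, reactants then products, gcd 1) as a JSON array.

Coefficients: [5, 4, 5, 1, 2]

E: 5·4 = 20 | 4·0+5·0+1·6+2·7 = 20
Q: 5·7 = 35 | 4·1+5·5+1·0+2·3 = 35
A: 5·4 = 20 | 4·0+5·2+1·4+2·3 = 20
J: 5·6 = 30 | 4·5+5·0+1·0+2·5 = 30
M: 5·5 = 25 | 4·0+5·2+1·3+2·6 = 25
gcd(5,4,5,1,2) = 1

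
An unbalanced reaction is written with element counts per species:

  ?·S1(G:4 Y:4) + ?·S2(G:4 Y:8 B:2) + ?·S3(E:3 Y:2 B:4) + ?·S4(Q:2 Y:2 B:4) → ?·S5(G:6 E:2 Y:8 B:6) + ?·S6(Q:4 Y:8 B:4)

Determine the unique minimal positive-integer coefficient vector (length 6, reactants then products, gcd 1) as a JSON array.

Q: 5·0+4·0+4·0+6·2 = 12 | 6·0+3·4 = 12
G: 5·4+4·4+4·0+6·0 = 36 | 6·6+3·0 = 36
E: 5·0+4·0+4·3+6·0 = 12 | 6·2+3·0 = 12
Y: 5·4+4·8+4·2+6·2 = 72 | 6·8+3·8 = 72
B: 5·0+4·2+4·4+6·4 = 48 | 6·6+3·4 = 48
gcd(5,4,4,6,6,3) = 1

Coefficients: [5, 4, 4, 6, 6, 3]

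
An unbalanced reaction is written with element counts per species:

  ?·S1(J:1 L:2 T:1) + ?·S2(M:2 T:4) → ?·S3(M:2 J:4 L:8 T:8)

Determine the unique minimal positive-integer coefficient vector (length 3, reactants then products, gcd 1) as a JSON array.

M: 4·0+1·2 = 2 | 1·2 = 2
J: 4·1+1·0 = 4 | 1·4 = 4
L: 4·2+1·0 = 8 | 1·8 = 8
T: 4·1+1·4 = 8 | 1·8 = 8
gcd(4,1,1) = 1

Coefficients: [4, 1, 1]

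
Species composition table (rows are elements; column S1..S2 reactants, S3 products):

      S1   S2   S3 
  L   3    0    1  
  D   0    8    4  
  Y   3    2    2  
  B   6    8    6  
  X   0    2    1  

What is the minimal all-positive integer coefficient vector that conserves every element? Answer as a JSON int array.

Coefficients: [2, 3, 6]

L: 2·3+3·0 = 6 | 6·1 = 6
D: 2·0+3·8 = 24 | 6·4 = 24
Y: 2·3+3·2 = 12 | 6·2 = 12
B: 2·6+3·8 = 36 | 6·6 = 36
X: 2·0+3·2 = 6 | 6·1 = 6
gcd(2,3,6) = 1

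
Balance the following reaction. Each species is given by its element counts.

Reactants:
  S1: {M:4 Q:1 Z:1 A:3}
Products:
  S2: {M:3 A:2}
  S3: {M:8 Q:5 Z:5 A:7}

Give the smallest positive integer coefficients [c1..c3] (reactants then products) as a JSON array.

Coefficients: [5, 4, 1]

M: 5·4 = 20 | 4·3+1·8 = 20
Q: 5·1 = 5 | 4·0+1·5 = 5
Z: 5·1 = 5 | 4·0+1·5 = 5
A: 5·3 = 15 | 4·2+1·7 = 15
gcd(5,4,1) = 1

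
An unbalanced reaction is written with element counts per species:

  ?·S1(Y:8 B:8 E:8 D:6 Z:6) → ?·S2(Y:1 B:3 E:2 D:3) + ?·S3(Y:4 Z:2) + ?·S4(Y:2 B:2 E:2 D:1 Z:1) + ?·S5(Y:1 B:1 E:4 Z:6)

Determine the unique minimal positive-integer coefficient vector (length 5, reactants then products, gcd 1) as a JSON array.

Coefficients: [4, 6, 3, 6, 2]

Y: 4·8 = 32 | 6·1+3·4+6·2+2·1 = 32
B: 4·8 = 32 | 6·3+3·0+6·2+2·1 = 32
E: 4·8 = 32 | 6·2+3·0+6·2+2·4 = 32
D: 4·6 = 24 | 6·3+3·0+6·1+2·0 = 24
Z: 4·6 = 24 | 6·0+3·2+6·1+2·6 = 24
gcd(4,6,3,6,2) = 1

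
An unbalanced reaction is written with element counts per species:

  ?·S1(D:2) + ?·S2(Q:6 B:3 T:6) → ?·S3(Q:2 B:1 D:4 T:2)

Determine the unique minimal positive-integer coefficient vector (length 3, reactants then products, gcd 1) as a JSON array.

Coefficients: [6, 1, 3]

Q: 6·0+1·6 = 6 | 3·2 = 6
B: 6·0+1·3 = 3 | 3·1 = 3
D: 6·2+1·0 = 12 | 3·4 = 12
T: 6·0+1·6 = 6 | 3·2 = 6
gcd(6,1,3) = 1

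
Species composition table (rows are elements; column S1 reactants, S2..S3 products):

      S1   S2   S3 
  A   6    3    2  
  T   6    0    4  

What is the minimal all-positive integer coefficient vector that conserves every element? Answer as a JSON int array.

Coefficients: [2, 2, 3]

A: 2·6 = 12 | 2·3+3·2 = 12
T: 2·6 = 12 | 2·0+3·4 = 12
gcd(2,2,3) = 1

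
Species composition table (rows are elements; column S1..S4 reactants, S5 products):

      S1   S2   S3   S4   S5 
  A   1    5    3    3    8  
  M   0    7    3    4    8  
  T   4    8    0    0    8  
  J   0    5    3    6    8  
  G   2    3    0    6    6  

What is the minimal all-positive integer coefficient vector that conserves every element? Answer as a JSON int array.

Coefficients: [6, 2, 6, 2, 5]

A: 6·1+2·5+6·3+2·3 = 40 | 5·8 = 40
M: 6·0+2·7+6·3+2·4 = 40 | 5·8 = 40
T: 6·4+2·8+6·0+2·0 = 40 | 5·8 = 40
J: 6·0+2·5+6·3+2·6 = 40 | 5·8 = 40
G: 6·2+2·3+6·0+2·6 = 30 | 5·6 = 30
gcd(6,2,6,2,5) = 1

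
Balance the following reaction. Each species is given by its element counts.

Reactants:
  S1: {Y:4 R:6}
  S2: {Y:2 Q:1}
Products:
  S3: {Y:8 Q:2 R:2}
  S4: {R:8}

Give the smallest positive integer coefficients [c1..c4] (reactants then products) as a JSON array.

Coefficients: [2, 4, 2, 1]

Y: 2·4+4·2 = 16 | 2·8+1·0 = 16
Q: 2·0+4·1 = 4 | 2·2+1·0 = 4
R: 2·6+4·0 = 12 | 2·2+1·8 = 12
gcd(2,4,2,1) = 1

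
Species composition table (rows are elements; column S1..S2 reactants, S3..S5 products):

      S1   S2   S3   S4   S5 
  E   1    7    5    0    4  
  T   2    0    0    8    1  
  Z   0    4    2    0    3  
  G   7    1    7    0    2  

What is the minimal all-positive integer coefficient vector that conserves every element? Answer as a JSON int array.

E: 5·1+4·7 = 33 | 5·5+1·0+2·4 = 33
T: 5·2+4·0 = 10 | 5·0+1·8+2·1 = 10
Z: 5·0+4·4 = 16 | 5·2+1·0+2·3 = 16
G: 5·7+4·1 = 39 | 5·7+1·0+2·2 = 39
gcd(5,4,5,1,2) = 1

Coefficients: [5, 4, 5, 1, 2]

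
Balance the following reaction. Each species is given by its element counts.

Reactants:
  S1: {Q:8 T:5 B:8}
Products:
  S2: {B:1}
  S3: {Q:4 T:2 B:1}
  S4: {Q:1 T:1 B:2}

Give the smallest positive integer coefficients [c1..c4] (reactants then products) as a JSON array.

Q: 2·8 = 16 | 5·0+3·4+4·1 = 16
T: 2·5 = 10 | 5·0+3·2+4·1 = 10
B: 2·8 = 16 | 5·1+3·1+4·2 = 16
gcd(2,5,3,4) = 1

Coefficients: [2, 5, 3, 4]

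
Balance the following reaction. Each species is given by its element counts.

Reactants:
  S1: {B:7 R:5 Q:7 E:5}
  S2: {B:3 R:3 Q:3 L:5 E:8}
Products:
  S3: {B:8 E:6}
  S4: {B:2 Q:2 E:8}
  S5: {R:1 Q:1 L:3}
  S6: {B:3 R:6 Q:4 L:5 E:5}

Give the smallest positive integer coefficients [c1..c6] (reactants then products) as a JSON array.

Coefficients: [1, 6, 1, 4, 5, 3]

B: 1·7+6·3 = 25 | 1·8+4·2+5·0+3·3 = 25
R: 1·5+6·3 = 23 | 1·0+4·0+5·1+3·6 = 23
Q: 1·7+6·3 = 25 | 1·0+4·2+5·1+3·4 = 25
L: 1·0+6·5 = 30 | 1·0+4·0+5·3+3·5 = 30
E: 1·5+6·8 = 53 | 1·6+4·8+5·0+3·5 = 53
gcd(1,6,1,4,5,3) = 1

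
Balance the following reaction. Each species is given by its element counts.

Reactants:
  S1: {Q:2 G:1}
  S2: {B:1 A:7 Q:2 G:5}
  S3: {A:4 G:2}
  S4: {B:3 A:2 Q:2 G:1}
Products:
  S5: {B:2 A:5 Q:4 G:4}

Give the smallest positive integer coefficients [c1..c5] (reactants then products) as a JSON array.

B: 6·0+1·1+3·0+3·3 = 10 | 5·2 = 10
A: 6·0+1·7+3·4+3·2 = 25 | 5·5 = 25
Q: 6·2+1·2+3·0+3·2 = 20 | 5·4 = 20
G: 6·1+1·5+3·2+3·1 = 20 | 5·4 = 20
gcd(6,1,3,3,5) = 1

Coefficients: [6, 1, 3, 3, 5]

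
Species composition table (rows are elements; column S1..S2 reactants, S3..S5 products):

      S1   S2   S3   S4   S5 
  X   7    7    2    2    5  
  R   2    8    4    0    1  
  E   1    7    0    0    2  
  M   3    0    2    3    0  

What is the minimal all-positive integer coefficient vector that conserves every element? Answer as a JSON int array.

X: 5·7+1·7 = 42 | 3·2+3·2+6·5 = 42
R: 5·2+1·8 = 18 | 3·4+3·0+6·1 = 18
E: 5·1+1·7 = 12 | 3·0+3·0+6·2 = 12
M: 5·3+1·0 = 15 | 3·2+3·3+6·0 = 15
gcd(5,1,3,3,6) = 1

Coefficients: [5, 1, 3, 3, 6]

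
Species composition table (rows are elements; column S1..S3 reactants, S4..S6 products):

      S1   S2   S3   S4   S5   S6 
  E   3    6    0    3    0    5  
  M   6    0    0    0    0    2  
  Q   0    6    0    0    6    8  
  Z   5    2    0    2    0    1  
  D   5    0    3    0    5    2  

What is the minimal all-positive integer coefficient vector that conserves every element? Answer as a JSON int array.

E: 1·3+5·6+2·0 = 33 | 6·3+1·0+3·5 = 33
M: 1·6+5·0+2·0 = 6 | 6·0+1·0+3·2 = 6
Q: 1·0+5·6+2·0 = 30 | 6·0+1·6+3·8 = 30
Z: 1·5+5·2+2·0 = 15 | 6·2+1·0+3·1 = 15
D: 1·5+5·0+2·3 = 11 | 6·0+1·5+3·2 = 11
gcd(1,5,2,6,1,3) = 1

Coefficients: [1, 5, 2, 6, 1, 3]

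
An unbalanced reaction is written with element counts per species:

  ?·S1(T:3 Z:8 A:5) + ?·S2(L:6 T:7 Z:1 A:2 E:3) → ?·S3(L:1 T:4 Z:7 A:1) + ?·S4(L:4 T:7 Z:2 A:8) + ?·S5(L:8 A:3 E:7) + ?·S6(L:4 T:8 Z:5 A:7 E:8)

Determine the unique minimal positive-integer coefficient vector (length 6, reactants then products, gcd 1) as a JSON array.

Coefficients: [6, 5, 6, 3, 1, 1]

L: 6·0+5·6 = 30 | 6·1+3·4+1·8+1·4 = 30
T: 6·3+5·7 = 53 | 6·4+3·7+1·0+1·8 = 53
Z: 6·8+5·1 = 53 | 6·7+3·2+1·0+1·5 = 53
A: 6·5+5·2 = 40 | 6·1+3·8+1·3+1·7 = 40
E: 6·0+5·3 = 15 | 6·0+3·0+1·7+1·8 = 15
gcd(6,5,6,3,1,1) = 1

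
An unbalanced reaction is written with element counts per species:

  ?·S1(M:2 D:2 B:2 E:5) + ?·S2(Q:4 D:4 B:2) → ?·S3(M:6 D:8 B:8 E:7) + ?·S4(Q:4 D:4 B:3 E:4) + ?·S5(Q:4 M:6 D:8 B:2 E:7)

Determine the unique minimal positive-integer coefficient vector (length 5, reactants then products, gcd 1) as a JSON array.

Coefficients: [6, 5, 1, 4, 1]

Q: 6·0+5·4 = 20 | 1·0+4·4+1·4 = 20
M: 6·2+5·0 = 12 | 1·6+4·0+1·6 = 12
D: 6·2+5·4 = 32 | 1·8+4·4+1·8 = 32
B: 6·2+5·2 = 22 | 1·8+4·3+1·2 = 22
E: 6·5+5·0 = 30 | 1·7+4·4+1·7 = 30
gcd(6,5,1,4,1) = 1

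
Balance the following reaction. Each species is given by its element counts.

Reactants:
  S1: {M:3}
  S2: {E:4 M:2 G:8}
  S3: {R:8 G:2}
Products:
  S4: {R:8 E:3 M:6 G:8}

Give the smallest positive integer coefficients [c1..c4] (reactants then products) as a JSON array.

R: 6·0+3·0+4·8 = 32 | 4·8 = 32
E: 6·0+3·4+4·0 = 12 | 4·3 = 12
M: 6·3+3·2+4·0 = 24 | 4·6 = 24
G: 6·0+3·8+4·2 = 32 | 4·8 = 32
gcd(6,3,4,4) = 1

Coefficients: [6, 3, 4, 4]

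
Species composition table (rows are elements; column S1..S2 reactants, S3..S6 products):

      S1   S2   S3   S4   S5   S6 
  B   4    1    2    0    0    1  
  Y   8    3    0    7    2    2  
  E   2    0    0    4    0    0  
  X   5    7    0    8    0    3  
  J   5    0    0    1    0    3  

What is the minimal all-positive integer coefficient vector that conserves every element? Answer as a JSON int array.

B: 2·4+1·1 = 9 | 3·2+1·0+3·0+3·1 = 9
Y: 2·8+1·3 = 19 | 3·0+1·7+3·2+3·2 = 19
E: 2·2+1·0 = 4 | 3·0+1·4+3·0+3·0 = 4
X: 2·5+1·7 = 17 | 3·0+1·8+3·0+3·3 = 17
J: 2·5+1·0 = 10 | 3·0+1·1+3·0+3·3 = 10
gcd(2,1,3,1,3,3) = 1

Coefficients: [2, 1, 3, 1, 3, 3]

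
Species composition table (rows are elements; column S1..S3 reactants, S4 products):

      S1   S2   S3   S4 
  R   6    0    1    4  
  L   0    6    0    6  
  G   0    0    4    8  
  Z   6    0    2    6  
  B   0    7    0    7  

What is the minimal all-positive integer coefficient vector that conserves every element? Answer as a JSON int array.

R: 1·6+3·0+6·1 = 12 | 3·4 = 12
L: 1·0+3·6+6·0 = 18 | 3·6 = 18
G: 1·0+3·0+6·4 = 24 | 3·8 = 24
Z: 1·6+3·0+6·2 = 18 | 3·6 = 18
B: 1·0+3·7+6·0 = 21 | 3·7 = 21
gcd(1,3,6,3) = 1

Coefficients: [1, 3, 6, 3]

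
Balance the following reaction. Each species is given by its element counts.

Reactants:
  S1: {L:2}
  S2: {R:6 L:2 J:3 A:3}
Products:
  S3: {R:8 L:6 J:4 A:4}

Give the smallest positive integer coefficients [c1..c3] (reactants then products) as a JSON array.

R: 5·0+4·6 = 24 | 3·8 = 24
L: 5·2+4·2 = 18 | 3·6 = 18
J: 5·0+4·3 = 12 | 3·4 = 12
A: 5·0+4·3 = 12 | 3·4 = 12
gcd(5,4,3) = 1

Coefficients: [5, 4, 3]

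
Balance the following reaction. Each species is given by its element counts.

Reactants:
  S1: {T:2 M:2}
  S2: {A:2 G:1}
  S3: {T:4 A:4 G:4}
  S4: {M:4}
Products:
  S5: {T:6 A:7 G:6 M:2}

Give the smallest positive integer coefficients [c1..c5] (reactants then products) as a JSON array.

T: 2·2+4·0+5·4+1·0 = 24 | 4·6 = 24
A: 2·0+4·2+5·4+1·0 = 28 | 4·7 = 28
G: 2·0+4·1+5·4+1·0 = 24 | 4·6 = 24
M: 2·2+4·0+5·0+1·4 = 8 | 4·2 = 8
gcd(2,4,5,1,4) = 1

Coefficients: [2, 4, 5, 1, 4]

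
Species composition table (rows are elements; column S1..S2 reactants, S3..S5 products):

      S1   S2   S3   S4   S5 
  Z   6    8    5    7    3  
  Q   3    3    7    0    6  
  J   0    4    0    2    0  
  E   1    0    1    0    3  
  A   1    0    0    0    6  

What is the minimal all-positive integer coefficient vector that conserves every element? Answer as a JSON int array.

Coefficients: [6, 3, 3, 6, 1]

Z: 6·6+3·8 = 60 | 3·5+6·7+1·3 = 60
Q: 6·3+3·3 = 27 | 3·7+6·0+1·6 = 27
J: 6·0+3·4 = 12 | 3·0+6·2+1·0 = 12
E: 6·1+3·0 = 6 | 3·1+6·0+1·3 = 6
A: 6·1+3·0 = 6 | 3·0+6·0+1·6 = 6
gcd(6,3,3,6,1) = 1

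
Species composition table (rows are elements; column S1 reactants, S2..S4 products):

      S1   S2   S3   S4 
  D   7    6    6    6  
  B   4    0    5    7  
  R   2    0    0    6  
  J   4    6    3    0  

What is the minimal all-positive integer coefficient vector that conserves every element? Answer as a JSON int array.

D: 6·7 = 42 | 3·6+2·6+2·6 = 42
B: 6·4 = 24 | 3·0+2·5+2·7 = 24
R: 6·2 = 12 | 3·0+2·0+2·6 = 12
J: 6·4 = 24 | 3·6+2·3+2·0 = 24
gcd(6,3,2,2) = 1

Coefficients: [6, 3, 2, 2]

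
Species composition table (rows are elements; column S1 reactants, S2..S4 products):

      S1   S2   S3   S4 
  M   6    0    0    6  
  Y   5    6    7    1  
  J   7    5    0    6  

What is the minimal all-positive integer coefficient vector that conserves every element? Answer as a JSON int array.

M: 5·6 = 30 | 1·0+2·0+5·6 = 30
Y: 5·5 = 25 | 1·6+2·7+5·1 = 25
J: 5·7 = 35 | 1·5+2·0+5·6 = 35
gcd(5,1,2,5) = 1

Coefficients: [5, 1, 2, 5]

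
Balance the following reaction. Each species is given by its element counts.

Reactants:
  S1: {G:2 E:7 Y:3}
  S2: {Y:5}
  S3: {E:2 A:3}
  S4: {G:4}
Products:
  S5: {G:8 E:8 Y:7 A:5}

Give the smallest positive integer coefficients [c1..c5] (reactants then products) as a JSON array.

Coefficients: [2, 3, 5, 5, 3]

G: 2·2+3·0+5·0+5·4 = 24 | 3·8 = 24
E: 2·7+3·0+5·2+5·0 = 24 | 3·8 = 24
Y: 2·3+3·5+5·0+5·0 = 21 | 3·7 = 21
A: 2·0+3·0+5·3+5·0 = 15 | 3·5 = 15
gcd(2,3,5,5,3) = 1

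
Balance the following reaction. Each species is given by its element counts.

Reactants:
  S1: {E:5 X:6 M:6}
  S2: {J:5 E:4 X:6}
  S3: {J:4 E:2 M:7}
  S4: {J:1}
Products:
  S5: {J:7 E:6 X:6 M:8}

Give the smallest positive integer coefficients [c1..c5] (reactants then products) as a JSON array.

J: 2·0+3·5+4·4+4·1 = 35 | 5·7 = 35
E: 2·5+3·4+4·2+4·0 = 30 | 5·6 = 30
X: 2·6+3·6+4·0+4·0 = 30 | 5·6 = 30
M: 2·6+3·0+4·7+4·0 = 40 | 5·8 = 40
gcd(2,3,4,4,5) = 1

Coefficients: [2, 3, 4, 4, 5]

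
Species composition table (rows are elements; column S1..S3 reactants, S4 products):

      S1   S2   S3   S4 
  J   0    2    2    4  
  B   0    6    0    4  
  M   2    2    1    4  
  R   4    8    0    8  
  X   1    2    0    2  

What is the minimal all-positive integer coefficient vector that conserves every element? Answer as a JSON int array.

Coefficients: [2, 2, 4, 3]

J: 2·0+2·2+4·2 = 12 | 3·4 = 12
B: 2·0+2·6+4·0 = 12 | 3·4 = 12
M: 2·2+2·2+4·1 = 12 | 3·4 = 12
R: 2·4+2·8+4·0 = 24 | 3·8 = 24
X: 2·1+2·2+4·0 = 6 | 3·2 = 6
gcd(2,2,4,3) = 1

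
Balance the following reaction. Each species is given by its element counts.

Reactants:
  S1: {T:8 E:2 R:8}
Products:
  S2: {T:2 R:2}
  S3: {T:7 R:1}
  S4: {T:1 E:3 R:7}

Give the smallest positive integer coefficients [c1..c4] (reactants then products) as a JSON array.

T: 3·8 = 24 | 4·2+2·7+2·1 = 24
E: 3·2 = 6 | 4·0+2·0+2·3 = 6
R: 3·8 = 24 | 4·2+2·1+2·7 = 24
gcd(3,4,2,2) = 1

Coefficients: [3, 4, 2, 2]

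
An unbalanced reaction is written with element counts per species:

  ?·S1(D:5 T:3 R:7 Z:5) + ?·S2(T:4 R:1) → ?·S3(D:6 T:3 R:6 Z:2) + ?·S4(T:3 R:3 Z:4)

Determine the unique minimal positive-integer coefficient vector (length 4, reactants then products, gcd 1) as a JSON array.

D: 6·5+3·0 = 30 | 5·6+5·0 = 30
T: 6·3+3·4 = 30 | 5·3+5·3 = 30
R: 6·7+3·1 = 45 | 5·6+5·3 = 45
Z: 6·5+3·0 = 30 | 5·2+5·4 = 30
gcd(6,3,5,5) = 1

Coefficients: [6, 3, 5, 5]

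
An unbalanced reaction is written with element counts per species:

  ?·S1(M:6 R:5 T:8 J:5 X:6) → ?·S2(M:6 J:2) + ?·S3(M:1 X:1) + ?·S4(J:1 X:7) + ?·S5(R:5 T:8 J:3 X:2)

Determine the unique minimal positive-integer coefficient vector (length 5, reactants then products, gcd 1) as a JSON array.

M: 5·6 = 30 | 4·6+6·1+2·0+5·0 = 30
R: 5·5 = 25 | 4·0+6·0+2·0+5·5 = 25
T: 5·8 = 40 | 4·0+6·0+2·0+5·8 = 40
J: 5·5 = 25 | 4·2+6·0+2·1+5·3 = 25
X: 5·6 = 30 | 4·0+6·1+2·7+5·2 = 30
gcd(5,4,6,2,5) = 1

Coefficients: [5, 4, 6, 2, 5]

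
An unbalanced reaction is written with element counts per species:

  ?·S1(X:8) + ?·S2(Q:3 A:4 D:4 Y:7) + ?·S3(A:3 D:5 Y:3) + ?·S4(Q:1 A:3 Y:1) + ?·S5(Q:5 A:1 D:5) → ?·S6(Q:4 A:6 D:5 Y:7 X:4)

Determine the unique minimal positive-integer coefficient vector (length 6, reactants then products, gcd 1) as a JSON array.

Coefficients: [3, 5, 1, 4, 1, 6]

Q: 3·0+5·3+1·0+4·1+1·5 = 24 | 6·4 = 24
A: 3·0+5·4+1·3+4·3+1·1 = 36 | 6·6 = 36
D: 3·0+5·4+1·5+4·0+1·5 = 30 | 6·5 = 30
Y: 3·0+5·7+1·3+4·1+1·0 = 42 | 6·7 = 42
X: 3·8+5·0+1·0+4·0+1·0 = 24 | 6·4 = 24
gcd(3,5,1,4,1,6) = 1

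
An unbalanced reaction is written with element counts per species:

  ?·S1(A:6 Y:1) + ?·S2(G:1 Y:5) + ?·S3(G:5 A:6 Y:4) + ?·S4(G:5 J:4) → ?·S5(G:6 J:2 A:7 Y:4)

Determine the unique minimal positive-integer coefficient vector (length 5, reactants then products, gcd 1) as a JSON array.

G: 3·0+1·1+4·5+3·5 = 36 | 6·6 = 36
J: 3·0+1·0+4·0+3·4 = 12 | 6·2 = 12
A: 3·6+1·0+4·6+3·0 = 42 | 6·7 = 42
Y: 3·1+1·5+4·4+3·0 = 24 | 6·4 = 24
gcd(3,1,4,3,6) = 1

Coefficients: [3, 1, 4, 3, 6]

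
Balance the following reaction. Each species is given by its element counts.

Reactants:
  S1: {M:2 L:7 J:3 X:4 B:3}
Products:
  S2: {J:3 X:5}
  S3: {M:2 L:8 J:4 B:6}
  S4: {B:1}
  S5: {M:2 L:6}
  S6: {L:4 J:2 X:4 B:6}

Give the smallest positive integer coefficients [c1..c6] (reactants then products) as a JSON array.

Coefficients: [6, 4, 1, 6, 5, 1]

M: 6·2 = 12 | 4·0+1·2+6·0+5·2+1·0 = 12
L: 6·7 = 42 | 4·0+1·8+6·0+5·6+1·4 = 42
J: 6·3 = 18 | 4·3+1·4+6·0+5·0+1·2 = 18
X: 6·4 = 24 | 4·5+1·0+6·0+5·0+1·4 = 24
B: 6·3 = 18 | 4·0+1·6+6·1+5·0+1·6 = 18
gcd(6,4,1,6,5,1) = 1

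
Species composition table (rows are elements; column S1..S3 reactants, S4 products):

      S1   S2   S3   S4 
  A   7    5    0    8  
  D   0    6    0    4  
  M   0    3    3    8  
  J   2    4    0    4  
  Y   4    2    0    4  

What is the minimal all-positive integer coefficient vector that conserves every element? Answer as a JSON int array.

Coefficients: [2, 2, 6, 3]

A: 2·7+2·5+6·0 = 24 | 3·8 = 24
D: 2·0+2·6+6·0 = 12 | 3·4 = 12
M: 2·0+2·3+6·3 = 24 | 3·8 = 24
J: 2·2+2·4+6·0 = 12 | 3·4 = 12
Y: 2·4+2·2+6·0 = 12 | 3·4 = 12
gcd(2,2,6,3) = 1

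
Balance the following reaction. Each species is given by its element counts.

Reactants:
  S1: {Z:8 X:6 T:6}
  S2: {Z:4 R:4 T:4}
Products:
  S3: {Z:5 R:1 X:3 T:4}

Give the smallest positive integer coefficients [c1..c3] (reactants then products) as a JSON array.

Coefficients: [2, 1, 4]

Z: 2·8+1·4 = 20 | 4·5 = 20
R: 2·0+1·4 = 4 | 4·1 = 4
X: 2·6+1·0 = 12 | 4·3 = 12
T: 2·6+1·4 = 16 | 4·4 = 16
gcd(2,1,4) = 1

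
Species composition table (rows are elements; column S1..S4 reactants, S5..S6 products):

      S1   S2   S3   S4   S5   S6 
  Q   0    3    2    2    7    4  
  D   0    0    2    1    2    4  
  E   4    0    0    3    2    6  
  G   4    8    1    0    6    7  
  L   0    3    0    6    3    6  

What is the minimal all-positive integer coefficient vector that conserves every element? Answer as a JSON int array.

Coefficients: [2, 1, 4, 2, 1, 2]

Q: 2·0+1·3+4·2+2·2 = 15 | 1·7+2·4 = 15
D: 2·0+1·0+4·2+2·1 = 10 | 1·2+2·4 = 10
E: 2·4+1·0+4·0+2·3 = 14 | 1·2+2·6 = 14
G: 2·4+1·8+4·1+2·0 = 20 | 1·6+2·7 = 20
L: 2·0+1·3+4·0+2·6 = 15 | 1·3+2·6 = 15
gcd(2,1,4,2,1,2) = 1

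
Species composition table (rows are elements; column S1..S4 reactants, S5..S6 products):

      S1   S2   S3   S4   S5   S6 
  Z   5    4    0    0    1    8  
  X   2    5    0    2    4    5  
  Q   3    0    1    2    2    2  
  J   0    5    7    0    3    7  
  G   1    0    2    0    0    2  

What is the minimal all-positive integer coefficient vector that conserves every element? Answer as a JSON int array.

Coefficients: [2, 5, 2, 5, 6, 3]

Z: 2·5+5·4+2·0+5·0 = 30 | 6·1+3·8 = 30
X: 2·2+5·5+2·0+5·2 = 39 | 6·4+3·5 = 39
Q: 2·3+5·0+2·1+5·2 = 18 | 6·2+3·2 = 18
J: 2·0+5·5+2·7+5·0 = 39 | 6·3+3·7 = 39
G: 2·1+5·0+2·2+5·0 = 6 | 6·0+3·2 = 6
gcd(2,5,2,5,6,3) = 1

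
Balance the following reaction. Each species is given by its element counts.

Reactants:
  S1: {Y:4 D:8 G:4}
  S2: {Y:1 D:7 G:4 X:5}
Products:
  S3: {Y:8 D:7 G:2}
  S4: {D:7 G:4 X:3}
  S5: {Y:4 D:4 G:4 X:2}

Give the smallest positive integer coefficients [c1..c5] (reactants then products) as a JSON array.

Coefficients: [4, 4, 2, 6, 1]

Y: 4·4+4·1 = 20 | 2·8+6·0+1·4 = 20
D: 4·8+4·7 = 60 | 2·7+6·7+1·4 = 60
G: 4·4+4·4 = 32 | 2·2+6·4+1·4 = 32
X: 4·0+4·5 = 20 | 2·0+6·3+1·2 = 20
gcd(4,4,2,6,1) = 1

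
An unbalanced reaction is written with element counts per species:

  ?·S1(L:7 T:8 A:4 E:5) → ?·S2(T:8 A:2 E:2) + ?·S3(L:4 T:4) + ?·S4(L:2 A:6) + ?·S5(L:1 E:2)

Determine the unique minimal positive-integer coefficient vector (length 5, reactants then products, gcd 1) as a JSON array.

Coefficients: [2, 1, 2, 1, 4]

L: 2·7 = 14 | 1·0+2·4+1·2+4·1 = 14
T: 2·8 = 16 | 1·8+2·4+1·0+4·0 = 16
A: 2·4 = 8 | 1·2+2·0+1·6+4·0 = 8
E: 2·5 = 10 | 1·2+2·0+1·0+4·2 = 10
gcd(2,1,2,1,4) = 1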